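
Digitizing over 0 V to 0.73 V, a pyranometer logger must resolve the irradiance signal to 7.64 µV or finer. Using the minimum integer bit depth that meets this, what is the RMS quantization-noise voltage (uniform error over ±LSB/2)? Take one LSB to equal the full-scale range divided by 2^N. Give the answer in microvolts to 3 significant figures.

Full-scale range = 0.73 V.
Required number of levels: 0.73/7.64 µV = 95550; smallest N with 2^N ≥ that is 17.
LSB = 0.73 V ÷ 2^17 = 0.73/131072 V = 5.5695 µV.
σ_q = LSB/√12 = 5.5695 µV/3.4641 = 1.61 µV.

1.61 µV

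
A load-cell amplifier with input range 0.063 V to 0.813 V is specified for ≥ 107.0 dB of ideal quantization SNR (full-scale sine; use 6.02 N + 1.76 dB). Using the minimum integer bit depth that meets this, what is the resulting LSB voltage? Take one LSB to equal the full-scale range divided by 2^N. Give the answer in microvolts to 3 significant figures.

2.86 µV

Full-scale range = 0.813 V − (0.063 V) = 0.75 V.
6.02 N + 1.76 ≥ 107.0 gives N ≥ 17.482, so the minimum integer is 18.
Step size = 0.75/262144 V = 2.86 µV.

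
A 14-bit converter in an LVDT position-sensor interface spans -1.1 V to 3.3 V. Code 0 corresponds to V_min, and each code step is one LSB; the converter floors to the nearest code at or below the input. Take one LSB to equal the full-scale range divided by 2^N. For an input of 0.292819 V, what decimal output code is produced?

Span: 3.3 V − (-1.1 V) = 4.4 V. LSB = 4.4 V / 2^14 ≈ 268.6 µV.
code = ⌊(V_in − V_min)/LSB⌋ = ⌊(V_in − V_min) × 2^14 / range⌋
     = ⌊(0.292819 − (-1.1)) × 16384 / 4.4⌋ = ⌊1.392819 × 16384/4.4⌋
     = ⌊5186.351⌋ = 5186.

5186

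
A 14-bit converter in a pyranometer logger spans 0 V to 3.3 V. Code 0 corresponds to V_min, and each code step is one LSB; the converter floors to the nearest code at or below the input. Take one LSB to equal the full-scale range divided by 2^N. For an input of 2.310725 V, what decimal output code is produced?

Span = 3.3 V. LSB = 3.3 V / 2^14 ≈ 201.4 µV.
(V_in − V_min) × 2^14/range = (2.310725 − (0)) × 16384/3.3 = 11472.400.
Floor → code = 11472.

11472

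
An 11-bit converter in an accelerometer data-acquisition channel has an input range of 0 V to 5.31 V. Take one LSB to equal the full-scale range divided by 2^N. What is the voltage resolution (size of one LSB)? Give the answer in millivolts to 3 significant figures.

Span = 5.31 V.
There are 2^11 = 2048 steps.
LSB = 5.31 V / 2^11 = 2.59 mV.

2.59 mV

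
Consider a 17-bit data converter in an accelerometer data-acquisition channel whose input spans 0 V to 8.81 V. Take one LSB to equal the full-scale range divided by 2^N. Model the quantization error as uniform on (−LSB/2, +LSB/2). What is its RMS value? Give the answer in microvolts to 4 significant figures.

19.40 µV

Range is 8.81 V.
LSB = 8.81 V / 2^17 = 67.2150 µV.
V_rms = LSB/√12 = 67.2150 µV / √12 = 19.40 µV.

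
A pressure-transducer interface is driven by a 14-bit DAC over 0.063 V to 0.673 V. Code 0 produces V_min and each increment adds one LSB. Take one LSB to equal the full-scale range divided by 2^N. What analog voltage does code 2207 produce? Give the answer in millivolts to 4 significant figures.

145.2 mV

Span: 0.673 V − (0.063 V) = 0.61 V. LSB = 0.61 V / 2^14.
Output = V_min + (2207/16384) × range = 0.063 + 0.134705 × 0.61 V
      = 0.063 V + 0.0821698 V = 0.145170 V.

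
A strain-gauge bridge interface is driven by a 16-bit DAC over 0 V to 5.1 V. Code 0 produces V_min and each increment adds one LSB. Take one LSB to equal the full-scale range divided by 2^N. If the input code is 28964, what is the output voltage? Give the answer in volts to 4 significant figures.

V_FS = 5.1 V. LSB = 5.1 V / 2^16.
Output = V_min + (28964/65536) × range = 0 + 0.441956 × 5.1 V
      = 0 + 2.25397 = 2.25397 V.

2.254 V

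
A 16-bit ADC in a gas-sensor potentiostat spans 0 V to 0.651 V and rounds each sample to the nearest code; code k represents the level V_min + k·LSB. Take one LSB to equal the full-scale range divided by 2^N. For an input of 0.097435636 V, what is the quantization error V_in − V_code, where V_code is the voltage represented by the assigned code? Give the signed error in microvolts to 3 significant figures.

Full-scale range = 0.651 V. LSB = 0.651 V / 2^16 ≈ 9.933 µV.
(0.097435636 − (0)) / LSB = 0.097435636 × 65536/0.651 = 9808.8200. Nearest integer: k = 9809.
Reconstructed level: 0 + 9809 × 0.651/65536 V = 0.097437423706 V.
Error = V_in − V_code = 0.097435636 − (0.097437423706) = −1.79 µV.

−1.79 µV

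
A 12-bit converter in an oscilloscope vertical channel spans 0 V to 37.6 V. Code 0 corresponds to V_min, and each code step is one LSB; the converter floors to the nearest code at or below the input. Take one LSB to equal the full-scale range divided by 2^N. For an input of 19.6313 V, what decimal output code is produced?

2138

Full-scale range = 37.6 V. LSB = 37.6 V / 2^12 ≈ 9.180 mV.
V_in − V_min = 19.6313 − (0) = 19.6313 V.
Divide by LSB: 19.6313 × 4096/37.6 = 2138.5586.
Truncating gives code 2138.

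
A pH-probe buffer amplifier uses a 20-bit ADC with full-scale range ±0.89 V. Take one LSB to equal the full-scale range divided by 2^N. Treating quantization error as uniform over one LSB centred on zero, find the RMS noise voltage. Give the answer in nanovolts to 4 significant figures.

490.0 nV

Full-scale range = 0.89 V − (-0.89 V) = 1.78 V.
LSB = 1.78 V ÷ 2^20 = 1.78/1048576 V = 1.69754 µV.
RMS of a uniform error over width LSB is LSB/√12 = 490.0 nV.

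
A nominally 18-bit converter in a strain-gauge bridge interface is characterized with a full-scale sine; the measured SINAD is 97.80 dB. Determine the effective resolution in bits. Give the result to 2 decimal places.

15.95 bits

ENOB = (97.80 − 1.76)/6.02 = 15.9535 bits.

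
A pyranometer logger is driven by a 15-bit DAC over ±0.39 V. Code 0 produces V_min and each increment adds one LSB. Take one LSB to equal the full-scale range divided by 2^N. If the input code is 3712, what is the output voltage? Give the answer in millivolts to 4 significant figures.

-301.6 mV

The full-scale span is 0.39 − (-0.39) = 0.78 V. LSB = 0.78 V / 2^15.
V_out = -0.39 + 3712 × (0.78/32768) V
      = -0.39 + 0.0883594 = -0.301641 V.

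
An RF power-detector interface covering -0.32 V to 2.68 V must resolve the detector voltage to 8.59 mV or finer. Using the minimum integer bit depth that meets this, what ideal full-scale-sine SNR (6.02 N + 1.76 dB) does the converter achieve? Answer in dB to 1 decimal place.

Full-scale range = 2.68 V − (-0.32 V) = 3 V.
Need 2^N ≥ 3 V / 8.59 mV = 349.2 → N_min = 9.
Ideal SNR at N = 9: 6.02·9 + 1.76 = 55.9 dB.

55.9 dB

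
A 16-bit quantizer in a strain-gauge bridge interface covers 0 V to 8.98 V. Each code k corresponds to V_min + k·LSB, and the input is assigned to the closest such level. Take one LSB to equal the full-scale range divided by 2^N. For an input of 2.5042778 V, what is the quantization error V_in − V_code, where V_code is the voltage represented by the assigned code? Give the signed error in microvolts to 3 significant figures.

Span = 8.98 V. LSB = 8.98 V / 2^16 ≈ 137.0 µV.
(2.5042778 − (0)) / LSB = 2.5042778 × 65536/8.98 = 18276.2082. Nearest integer: k = 18276.
V_code = V_min + k × range/2^16 = 0 + 18276 × 8.98/65536 = 2.5042492676 V.
e = 2.5042778 − (2.5042492676) = +28.5 µV.

+28.5 µV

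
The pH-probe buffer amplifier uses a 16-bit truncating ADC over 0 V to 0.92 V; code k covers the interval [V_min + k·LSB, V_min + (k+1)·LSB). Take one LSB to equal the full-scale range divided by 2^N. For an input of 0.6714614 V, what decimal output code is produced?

Span = 0.92 V. LSB = 0.92 V / 2^16 ≈ 14.04 µV.
(V_in − V_min) × 2^16/range = (0.6714614 − (0)) × 65536/0.92 = 47831.407.
Floor → code = 47831.

47831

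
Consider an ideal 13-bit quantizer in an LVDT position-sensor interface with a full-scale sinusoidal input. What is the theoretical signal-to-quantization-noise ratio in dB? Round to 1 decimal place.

80.0 dB

SNR = 6.02·13 + 1.76 = 80.02 dB.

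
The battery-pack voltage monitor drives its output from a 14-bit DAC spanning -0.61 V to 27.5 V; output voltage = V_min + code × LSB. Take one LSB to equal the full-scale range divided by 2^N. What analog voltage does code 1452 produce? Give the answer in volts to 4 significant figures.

1.881 V

Span: 27.5 V − (-0.61 V) = 28.11 V. LSB = 28.11 V / 2^14.
V_out = -0.61 + 1452 × (28.11/16384) V
      = -0.61 + 2.49119 = 1.88119 V.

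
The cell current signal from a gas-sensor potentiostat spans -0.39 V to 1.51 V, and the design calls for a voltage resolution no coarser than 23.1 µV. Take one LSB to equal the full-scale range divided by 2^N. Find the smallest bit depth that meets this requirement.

17 bits

Range = 1.51 − (-0.39) = 1.9 V.
Required number of levels: 1.9/23.1 µV = 82251; smallest N with 2^N ≥ that is 17.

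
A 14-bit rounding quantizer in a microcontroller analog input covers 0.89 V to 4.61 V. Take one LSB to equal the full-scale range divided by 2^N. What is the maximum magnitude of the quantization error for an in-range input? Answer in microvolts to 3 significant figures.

Full-scale range = 4.61 V − (0.89 V) = 3.72 V.
LSB = 3.72 V / 2^14 = 227.05 µV.
|e|_max = LSB/2 = 114 µV.

114 µV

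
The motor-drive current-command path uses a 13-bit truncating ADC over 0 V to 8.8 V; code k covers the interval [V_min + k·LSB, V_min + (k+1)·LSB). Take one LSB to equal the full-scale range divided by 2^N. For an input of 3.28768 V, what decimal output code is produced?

3060

Span = 8.8 V. LSB = 8.8 V / 2^13 ≈ 1.074 mV.
(V_in − V_min) × 2^13/range = (3.28768 − (0)) × 8192/8.8 = 3060.531.
Floor → code = 3060.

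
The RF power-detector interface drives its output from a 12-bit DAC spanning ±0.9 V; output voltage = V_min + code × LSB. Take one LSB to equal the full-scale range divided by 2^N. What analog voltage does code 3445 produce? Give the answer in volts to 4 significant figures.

0.6139 V

The full-scale span is 0.9 − (-0.9) = 1.8 V. LSB = 1.8 V / 2^12.
V_out = -0.9 + 3445 × (1.8/4096) V
      = -0.9 V + 1.51392 V = 0.613916 V.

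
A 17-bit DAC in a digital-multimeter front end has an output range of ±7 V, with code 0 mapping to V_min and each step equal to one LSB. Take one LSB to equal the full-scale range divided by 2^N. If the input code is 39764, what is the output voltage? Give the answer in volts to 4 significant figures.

Span: 7 V − (-7 V) = 14 V. LSB = 14 V / 2^17.
V_out = V_min + code × LSB = -7 V + 39764 × 14 V / 131072
      = -7 V + 4.24725 V = -2.75275 V.

-2.753 V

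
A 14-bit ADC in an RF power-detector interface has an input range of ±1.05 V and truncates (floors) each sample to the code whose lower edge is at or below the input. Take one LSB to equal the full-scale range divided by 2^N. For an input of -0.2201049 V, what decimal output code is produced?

6474

Span: 1.05 V − (-1.05 V) = 2.1 V. LSB = 2.1 V / 2^14 ≈ 128.2 µV.
code = ⌊(V_in − V_min)/LSB⌋ = ⌊(V_in − V_min) × 2^14 / range⌋
     = ⌊(-0.2201049 − (-1.05)) × 16384 / 2.1⌋ = ⌊0.8298951 × 16384/2.1⌋
     = ⌊6474.763⌋ = 6474.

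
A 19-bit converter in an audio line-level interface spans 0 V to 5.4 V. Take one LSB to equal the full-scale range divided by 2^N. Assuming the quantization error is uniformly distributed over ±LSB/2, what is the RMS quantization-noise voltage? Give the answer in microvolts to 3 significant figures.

2.97 µV

Span = 5.4 V.
One LSB is 5.4 V / 524288 = 10.300 µV.
RMS of a uniform error over width LSB is LSB/√12 = 2.97 µV.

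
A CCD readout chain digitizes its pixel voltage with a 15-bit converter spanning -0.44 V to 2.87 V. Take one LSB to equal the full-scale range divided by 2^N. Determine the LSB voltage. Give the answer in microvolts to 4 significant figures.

Full-scale range = 2.87 V − (-0.44 V) = 3.31 V.
Number of codes = 2^15 = 32768.
LSB = 3.31 V / 2^15 = 101.0 µV.

101.0 µV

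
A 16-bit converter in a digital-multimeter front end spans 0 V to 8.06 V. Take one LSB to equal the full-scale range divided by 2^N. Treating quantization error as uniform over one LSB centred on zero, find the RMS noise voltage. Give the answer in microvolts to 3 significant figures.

V_FS = 8.06 V.
LSB = 8.06 V ÷ 2^16 = 8.06/65536 V = 122.99 µV.
σ_q = LSB/√12 = 122.99 µV/3.4641 = 35.5 µV.

35.5 µV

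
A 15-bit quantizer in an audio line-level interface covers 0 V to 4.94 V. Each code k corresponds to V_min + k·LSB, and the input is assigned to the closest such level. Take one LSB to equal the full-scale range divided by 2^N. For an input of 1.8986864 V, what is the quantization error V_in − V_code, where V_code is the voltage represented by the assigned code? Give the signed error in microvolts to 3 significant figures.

Full-scale range = 4.94 V. LSB = 4.94 V / 2^15 ≈ 150.8 µV.
Position in LSBs: (1.8986864 − (0)) × 32768/4.94 = 12594.3636; rounding gives k = 12594.
V_code = 0 + (12594/32768) × 4.94 = 1.8986315918 V.
V_in − V_code = 1.8986864 − (1.8986315918) = +54.8 µV.

+54.8 µV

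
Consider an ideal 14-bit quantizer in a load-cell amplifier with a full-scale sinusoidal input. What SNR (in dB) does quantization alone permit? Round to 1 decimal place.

86.0 dB

For an ideal N-bit converter with full-scale sine input, SNR = 6.02 N + 1.76 dB. SNR = 6.02 × 14 + 1.76 = 84.28 + 1.76 = 86.04 dB.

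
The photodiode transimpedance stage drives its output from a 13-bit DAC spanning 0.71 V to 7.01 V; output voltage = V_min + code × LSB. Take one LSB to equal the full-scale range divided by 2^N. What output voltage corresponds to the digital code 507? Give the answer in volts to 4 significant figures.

Span: 7.01 V − (0.71 V) = 6.3 V. LSB = 6.3 V / 2^13.
V_out = 0.71 + 507 × (6.3/8192) V
      = 0.71 + 0.389905 = 1.09990 V.

1.100 V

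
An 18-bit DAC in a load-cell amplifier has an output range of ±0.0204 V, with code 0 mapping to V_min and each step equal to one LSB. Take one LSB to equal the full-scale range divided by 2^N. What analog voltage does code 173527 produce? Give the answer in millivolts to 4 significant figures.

6.608 mV

The full-scale span is 0.0204 − (-0.0204) = 0.0408 V. LSB = 0.0408 V / 2^18.
V_out = V_min + code × LSB = -0.0204 V + 173527 × 0.0408 V / 262144
      = -0.0204 V + 0.0270077 V = 0.00660768 V.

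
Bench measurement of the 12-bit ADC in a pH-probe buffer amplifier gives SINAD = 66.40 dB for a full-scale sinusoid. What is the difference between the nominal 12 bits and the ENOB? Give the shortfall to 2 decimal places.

1.26 bits

N_eff = (66.40 − 1.76)/6.02 = 10.7375 bits.
12 − 10.7375 = 1.26 bits below nominal.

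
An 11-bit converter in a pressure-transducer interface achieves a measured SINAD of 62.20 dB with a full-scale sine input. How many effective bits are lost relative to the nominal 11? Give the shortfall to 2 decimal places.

ENOB = (SINAD − 1.76)/6.02 = (62.20 − 1.76)/6.02 = 10.0399 bits.
11 − 10.0399 = 0.96 bits below nominal.

0.96 bits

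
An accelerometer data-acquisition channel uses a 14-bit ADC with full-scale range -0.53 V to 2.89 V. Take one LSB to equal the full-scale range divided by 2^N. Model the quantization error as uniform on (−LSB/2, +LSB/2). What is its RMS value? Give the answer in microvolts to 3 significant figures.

Full-scale range = 2.89 V − (-0.53 V) = 3.42 V.
LSB = 3.42 V / 2^14 = 208.74 µV.
σ_q = LSB/√12 = 208.74 µV/3.4641 = 60.3 µV.

60.3 µV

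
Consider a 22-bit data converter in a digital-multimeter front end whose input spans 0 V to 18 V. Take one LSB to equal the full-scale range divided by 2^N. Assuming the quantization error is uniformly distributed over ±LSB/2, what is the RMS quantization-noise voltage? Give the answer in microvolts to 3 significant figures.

1.24 µV

Full-scale range = 18 V.
One LSB is 18 V / 4194304 = 4.2915 µV.
σ_q = LSB/√12 = 4.2915 µV/3.4641 = 1.24 µV.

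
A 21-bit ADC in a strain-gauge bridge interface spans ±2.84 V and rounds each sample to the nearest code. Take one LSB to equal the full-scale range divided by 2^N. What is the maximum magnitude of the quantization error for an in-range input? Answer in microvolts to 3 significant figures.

Full-scale range = 2.84 V − (-2.84 V) = 5.68 V.
LSB = 5.68 V ÷ 2^21 = 5.68/2097152 V = 2.7084 µV.
A rounding quantizer has |error| ≤ LSB/2 = 1.35 µV.

1.35 µV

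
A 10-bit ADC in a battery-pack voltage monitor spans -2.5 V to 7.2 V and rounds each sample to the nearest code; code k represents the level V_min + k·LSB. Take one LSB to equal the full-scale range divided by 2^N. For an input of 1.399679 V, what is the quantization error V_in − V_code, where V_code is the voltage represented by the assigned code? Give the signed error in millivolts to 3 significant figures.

−3.06 mV

Full-scale range = 7.2 V − (-2.5 V) = 9.7 V. LSB = 9.7 V / 2^10 ≈ 9.473 mV.
(1.399679 − (-2.5)) / LSB = 3.899679 × 1024/9.7 = 411.6775. Nearest integer: k = 412.
Reconstructed level: -2.5 + 412 × 9.7/1024 V = 1.402734375 V.
V_in − V_code = 1.399679 − (1.402734375) = −3.06 mV.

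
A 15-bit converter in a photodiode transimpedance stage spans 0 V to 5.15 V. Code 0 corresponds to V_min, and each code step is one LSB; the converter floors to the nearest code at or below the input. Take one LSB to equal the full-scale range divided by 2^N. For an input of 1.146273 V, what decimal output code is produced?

Full-scale range = 5.15 V. LSB = 5.15 V / 2^15 ≈ 157.2 µV.
V_in − V_min = 1.146273 − (0) = 1.146273 V.
Divide by LSB: 1.146273 × 32768/5.15 = 7293.4124.
Truncating gives code 7293.

7293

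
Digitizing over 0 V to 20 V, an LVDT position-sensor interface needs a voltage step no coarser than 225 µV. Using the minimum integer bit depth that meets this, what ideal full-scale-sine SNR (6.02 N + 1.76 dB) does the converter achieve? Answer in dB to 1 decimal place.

104.1 dB

Full-scale range = 20 V.
Required number of levels: 20/225 µV = 88889; smallest N with 2^N ≥ that is 17.
SNR = 6.02 × 17 + 1.76 = 104.10 dB.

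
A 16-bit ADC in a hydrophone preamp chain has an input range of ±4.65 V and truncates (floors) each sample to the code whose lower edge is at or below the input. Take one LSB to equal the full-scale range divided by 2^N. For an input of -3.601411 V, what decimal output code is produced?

The full-scale span is 4.65 − (-4.65) = 9.3 V. LSB = 9.3 V / 2^16 ≈ 141.9 µV.
V_in − V_min = -3.601411 − (-4.65) = 1.048589 V.
Divide by LSB: 1.048589 × 65536/9.3 = 7389.2827.
Truncating gives code 7389.

7389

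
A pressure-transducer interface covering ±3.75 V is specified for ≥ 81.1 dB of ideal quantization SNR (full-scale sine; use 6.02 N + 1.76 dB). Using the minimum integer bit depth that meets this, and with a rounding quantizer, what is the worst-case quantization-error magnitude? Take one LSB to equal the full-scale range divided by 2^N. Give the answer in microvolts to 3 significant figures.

Range = 3.75 − (-3.75) = 7.5 V.
6.02 N + 1.76 ≥ 81.1 gives N ≥ 13.179, so the minimum integer is 14.
LSB = 7.5 V / 2^14 = 457.76 µV.
|e|_max = LSB/2 = 229 µV.

229 µV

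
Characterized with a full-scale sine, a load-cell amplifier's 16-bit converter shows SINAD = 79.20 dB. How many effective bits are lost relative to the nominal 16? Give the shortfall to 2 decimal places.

Effective bits = (79.20 − 1.76)/6.02 = 12.8638.
16 − 12.8638 = 3.14 bits below nominal.

3.14 bits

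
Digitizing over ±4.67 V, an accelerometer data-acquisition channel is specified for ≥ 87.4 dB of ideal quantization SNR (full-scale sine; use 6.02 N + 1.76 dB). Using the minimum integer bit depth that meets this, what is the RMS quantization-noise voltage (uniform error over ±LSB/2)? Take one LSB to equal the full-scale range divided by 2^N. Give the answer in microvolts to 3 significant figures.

Span: 4.67 V − (-4.67 V) = 9.34 V.
Solving 6.02 N ≥ 87.4 − 1.76: N ≥ 14.226. Round up → N = 15.
One LSB is 9.34 V / 32768 = 285.03 µV.
RMS noise = LSB/√12 = 82.3 µV.

82.3 µV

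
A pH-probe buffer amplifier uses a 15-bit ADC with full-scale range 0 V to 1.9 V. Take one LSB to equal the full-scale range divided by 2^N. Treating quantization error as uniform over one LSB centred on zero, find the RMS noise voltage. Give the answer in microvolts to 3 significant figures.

Full-scale range = 1.9 V.
Step size = 1.9/32768 V = 57.983 µV.
For a uniform distribution on [−LSB/2, +LSB/2], V_rms = LSB/√12 = 57.983 µV/3.4641 = 16.7 µV.

16.7 µV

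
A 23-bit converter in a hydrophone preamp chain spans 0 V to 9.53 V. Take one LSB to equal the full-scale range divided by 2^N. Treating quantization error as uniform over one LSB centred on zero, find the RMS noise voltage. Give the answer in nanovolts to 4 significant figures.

328.0 nV

Span = 9.53 V.
LSB = 9.53 V / 2^23 = 1.13606 µV.
For a uniform distribution on [−LSB/2, +LSB/2], V_rms = LSB/√12 = 1.13606 µV/3.4641 = 328.0 nV.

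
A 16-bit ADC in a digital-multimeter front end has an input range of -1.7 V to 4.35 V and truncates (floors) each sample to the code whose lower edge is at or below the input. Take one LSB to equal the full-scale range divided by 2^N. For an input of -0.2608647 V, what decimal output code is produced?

15589

Full-scale range = 4.35 V − (-1.7 V) = 6.05 V. LSB = 6.05 V / 2^16 ≈ 92.32 µV.
V_in − V_min = -0.2608647 − (-1.7) = 1.4391353 V.
Divide by LSB: 1.4391353 × 65536/6.05 = 15589.2845.
Truncating gives code 15589.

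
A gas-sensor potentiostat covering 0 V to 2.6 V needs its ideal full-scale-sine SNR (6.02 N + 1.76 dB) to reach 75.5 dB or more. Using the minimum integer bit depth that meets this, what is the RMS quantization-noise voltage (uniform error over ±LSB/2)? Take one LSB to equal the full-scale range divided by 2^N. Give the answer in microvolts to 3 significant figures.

Span = 2.6 V.
Required N = ⌈(75.5 − 1.76)/6.02⌉ = ⌈12.249⌉ = 13.
Step size = 2.6/8192 V = 317.38 µV.
V_rms = LSB/√12 = 91.6 µV.

91.6 µV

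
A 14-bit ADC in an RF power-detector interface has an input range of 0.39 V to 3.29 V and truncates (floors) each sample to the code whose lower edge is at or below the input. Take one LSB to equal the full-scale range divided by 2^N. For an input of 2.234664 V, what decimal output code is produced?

Full-scale range = 3.29 V − (0.39 V) = 2.9 V. LSB = 2.9 V / 2^14 ≈ 177.0 µV.
V_in − V_min = 2.234664 − (0.39) = 1.844664 V.
Divide by LSB: 1.844664 × 16384/2.9 = 10421.7155.
Truncating gives code 10421.

10421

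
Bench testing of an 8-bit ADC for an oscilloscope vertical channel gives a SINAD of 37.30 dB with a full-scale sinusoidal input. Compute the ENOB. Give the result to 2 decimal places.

5.90 bits

(37.30 − 1.76) / 6.02 = 35.54/6.02 = 5.9037 effective bits.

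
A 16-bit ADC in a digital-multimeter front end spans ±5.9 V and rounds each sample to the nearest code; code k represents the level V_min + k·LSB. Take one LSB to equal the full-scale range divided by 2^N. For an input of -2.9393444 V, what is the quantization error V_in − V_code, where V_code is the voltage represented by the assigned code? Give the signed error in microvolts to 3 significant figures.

Range = 5.9 − (-5.9) = 11.8 V. LSB = 11.8 V / 2^16 ≈ 180.1 µV.
(V_in − V_min)/LSB = (-2.9393444 − (-5.9)) × 65536/11.8 = 16443.1801 → nearest code k = 16443.
Reconstructed level: -5.9 + 16443 × 11.8/65536 V = -2.9393768311 V.
V_in − V_code = -2.9393444 − (-2.9393768311) = +32.4 µV.

+32.4 µV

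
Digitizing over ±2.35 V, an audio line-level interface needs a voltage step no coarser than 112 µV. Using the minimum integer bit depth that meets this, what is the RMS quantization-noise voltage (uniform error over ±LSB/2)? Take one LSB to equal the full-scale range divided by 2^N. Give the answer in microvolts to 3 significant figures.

Full-scale range = 2.35 V − (-2.35 V) = 4.7 V.
Levels needed ≥ 4.7/112 µV = 41960. 2^16 = 65536 suffices, so N_min = 16.
Step size = 4.7/65536 V = 71.716 µV.
σ_q = LSB/√12 = 71.716 µV/3.4641 = 20.7 µV.

20.7 µV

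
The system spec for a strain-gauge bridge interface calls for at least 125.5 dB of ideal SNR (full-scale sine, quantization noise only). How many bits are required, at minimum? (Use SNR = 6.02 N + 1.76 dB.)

21 bits

Solving 6.02 N ≥ 125.5 − 1.76: N ≥ 20.555. Round up → N = 21.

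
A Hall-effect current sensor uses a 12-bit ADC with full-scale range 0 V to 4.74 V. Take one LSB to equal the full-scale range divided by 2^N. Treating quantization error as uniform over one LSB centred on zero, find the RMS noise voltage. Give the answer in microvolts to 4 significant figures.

Span = 4.74 V.
LSB = 4.74 V / 2^12 = 1.15723 mV.
V_rms = LSB/√12 = 1.15723 mV / √12 = 334.1 µV.

334.1 µV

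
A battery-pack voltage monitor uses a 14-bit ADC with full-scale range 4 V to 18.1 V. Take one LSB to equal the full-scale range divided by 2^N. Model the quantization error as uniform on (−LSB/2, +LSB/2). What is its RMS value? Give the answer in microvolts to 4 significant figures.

248.4 µV

Range = 18.1 − (4) = 14.1 V.
Step size = 14.1/16384 V = 0.860596 mV.
σ_q = LSB/√12 = 0.860596 mV/3.4641 = 248.4 µV.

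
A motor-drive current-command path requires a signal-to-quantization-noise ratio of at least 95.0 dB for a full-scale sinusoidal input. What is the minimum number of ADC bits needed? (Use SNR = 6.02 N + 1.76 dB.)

16 bits

Required N = ⌈(95.0 − 1.76)/6.02⌉ = ⌈15.488⌉ = 16.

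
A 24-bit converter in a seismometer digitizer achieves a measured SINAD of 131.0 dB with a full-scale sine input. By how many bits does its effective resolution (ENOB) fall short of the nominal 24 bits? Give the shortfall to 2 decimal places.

Effective bits = (131.0 − 1.76)/6.02 = 21.4684.
24 − 21.4684 = 2.53 bits below nominal.

2.53 bits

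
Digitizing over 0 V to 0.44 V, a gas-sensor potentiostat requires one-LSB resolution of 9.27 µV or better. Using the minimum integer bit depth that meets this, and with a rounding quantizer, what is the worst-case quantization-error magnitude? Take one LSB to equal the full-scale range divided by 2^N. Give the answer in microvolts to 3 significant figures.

3.36 µV

V_FS = 0.44 V.
Levels needed ≥ 0.44/9.27 µV = 47460. 2^16 = 65536 suffices, so N_min = 16.
Step size = 0.44/65536 V = 6.7139 µV.
Max error for round-to-nearest is LSB/2 = 3.36 µV.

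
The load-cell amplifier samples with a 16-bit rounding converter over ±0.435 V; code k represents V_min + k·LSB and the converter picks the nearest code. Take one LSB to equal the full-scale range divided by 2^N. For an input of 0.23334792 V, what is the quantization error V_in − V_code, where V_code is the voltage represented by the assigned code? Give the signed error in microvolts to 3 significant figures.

−2.60 µV

Span: 0.435 V − (-0.435 V) = 0.87 V. LSB = 0.87 V / 2^16 ≈ 13.28 µV.
(0.23334792 − (-0.435)) / LSB = 0.66834792 × 65536/0.87 = 50345.8038. Nearest integer: k = 50346.
Reconstructed level: -0.435 + 50346 × 0.87/65536 V = 0.23335052490 V.
V_in − V_code = 0.23334792 − (0.23335052490) = −2.60 µV.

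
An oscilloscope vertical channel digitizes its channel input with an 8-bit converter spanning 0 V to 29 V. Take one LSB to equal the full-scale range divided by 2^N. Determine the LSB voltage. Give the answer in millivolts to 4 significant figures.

113.3 mV

V_FS = 29 V.
2^8 = 256 levels.
LSB = 29 V / 2^8 = 113.3 mV.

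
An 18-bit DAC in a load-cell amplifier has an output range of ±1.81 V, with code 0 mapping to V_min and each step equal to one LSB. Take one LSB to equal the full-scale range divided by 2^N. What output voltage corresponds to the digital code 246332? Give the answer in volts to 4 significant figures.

The full-scale span is 1.81 − (-1.81) = 3.62 V. LSB = 3.62 V / 2^18.
Output = V_min + (246332/262144) × range = -1.81 + 0.939682 × 3.62 V
      = -1.81 V + 3.40165 V = 1.59165 V.

1.592 V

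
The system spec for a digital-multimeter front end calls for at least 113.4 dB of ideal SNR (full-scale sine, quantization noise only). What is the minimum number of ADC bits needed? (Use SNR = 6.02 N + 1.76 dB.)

N ≥ (113.4 − 1.76)/6.02 = 18.545 → N_min = 19.

19 bits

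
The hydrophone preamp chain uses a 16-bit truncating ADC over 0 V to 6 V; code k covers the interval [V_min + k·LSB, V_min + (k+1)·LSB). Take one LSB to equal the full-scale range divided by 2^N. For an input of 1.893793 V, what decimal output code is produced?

Range is 6 V. LSB = 6 V / 2^16 ≈ 91.55 µV.
V_in − V_min = 1.893793 − (0) = 1.893793 V.
Divide by LSB: 1.893793 × 65536/6 = 20685.2697.
Truncating gives code 20685.

20685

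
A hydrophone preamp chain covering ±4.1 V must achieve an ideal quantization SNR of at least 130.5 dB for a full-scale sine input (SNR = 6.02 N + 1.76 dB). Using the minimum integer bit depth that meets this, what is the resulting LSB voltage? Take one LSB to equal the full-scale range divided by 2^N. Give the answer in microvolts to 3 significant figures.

1.96 µV

Full-scale range = 4.1 V − (-4.1 V) = 8.2 V.
6.02 N + 1.76 ≥ 130.5 gives N ≥ 21.385, so the minimum integer is 22.
LSB = 8.2 V / 2^22 = 1.96 µV.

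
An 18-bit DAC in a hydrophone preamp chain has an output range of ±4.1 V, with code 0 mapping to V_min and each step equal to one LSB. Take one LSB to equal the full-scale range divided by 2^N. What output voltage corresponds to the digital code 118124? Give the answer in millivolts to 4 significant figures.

-405.0 mV

Range = 4.1 − (-4.1) = 8.2 V. LSB = 8.2 V / 2^18.
V_out = -4.1 + 118124 × (8.2/262144) V
      = -4.1 V + 3.69498 V = -0.405020 V.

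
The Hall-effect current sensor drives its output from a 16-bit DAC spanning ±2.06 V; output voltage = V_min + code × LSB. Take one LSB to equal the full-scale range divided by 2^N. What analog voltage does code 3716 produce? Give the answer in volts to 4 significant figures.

-1.826 V

Range = 2.06 − (-2.06) = 4.12 V. LSB = 4.12 V / 2^16.
V_out = -2.06 + 3716 × (4.12/65536) V
      = -2.06 + 0.233611 = -1.82639 V.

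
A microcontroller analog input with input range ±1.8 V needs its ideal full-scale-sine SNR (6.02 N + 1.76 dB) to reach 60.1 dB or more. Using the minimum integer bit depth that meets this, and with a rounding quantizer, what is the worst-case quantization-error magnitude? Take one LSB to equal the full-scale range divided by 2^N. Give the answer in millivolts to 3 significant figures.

Span: 1.8 V − (-1.8 V) = 3.6 V.
Required N = ⌈(60.1 − 1.76)/6.02⌉ = ⌈9.691⌉ = 10.
LSB = 3.6 V ÷ 2^10 = 3.6/1024 V = 3.5156 mV.
Max error for round-to-nearest is LSB/2 = 1.76 mV.

1.76 mV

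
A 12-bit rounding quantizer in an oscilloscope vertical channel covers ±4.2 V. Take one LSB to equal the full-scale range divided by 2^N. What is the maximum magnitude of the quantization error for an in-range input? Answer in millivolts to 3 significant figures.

1.03 mV

Span: 4.2 V − (-4.2 V) = 8.4 V.
LSB = 8.4 V ÷ 2^12 = 8.4/4096 V = 2.0508 mV.
Worst-case error for round-to-nearest is half an LSB: 1.03 mV.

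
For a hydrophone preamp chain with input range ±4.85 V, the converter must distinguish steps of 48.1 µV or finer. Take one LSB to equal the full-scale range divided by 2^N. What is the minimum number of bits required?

The full-scale span is 4.85 − (-4.85) = 9.7 V.
9.7 V / 48.1 µV = 201700. Since 2^17 = 131072 and 2^18 = 262144, N = 18.

18 bits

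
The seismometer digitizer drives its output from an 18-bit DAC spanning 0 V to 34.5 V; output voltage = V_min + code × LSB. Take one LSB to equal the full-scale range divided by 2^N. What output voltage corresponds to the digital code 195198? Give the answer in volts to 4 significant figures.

Span = 34.5 V. LSB = 34.5 V / 2^18.
V_out = V_min + code × LSB = 0 V + 195198 × 34.5 V / 262144
      = 0 V + 25.6894 V = 25.6894 V.

25.69 V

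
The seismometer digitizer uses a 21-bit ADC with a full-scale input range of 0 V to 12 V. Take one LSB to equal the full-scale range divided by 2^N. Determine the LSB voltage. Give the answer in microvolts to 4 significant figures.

5.722 µV

V_FS = 12 V.
Number of codes = 2^21 = 2097152.
LSB = 12 V / 2^21 = 5.722 µV.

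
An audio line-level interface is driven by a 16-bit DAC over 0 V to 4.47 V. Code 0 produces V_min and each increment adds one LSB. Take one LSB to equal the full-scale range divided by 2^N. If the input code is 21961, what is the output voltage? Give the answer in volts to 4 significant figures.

1.498 V

Full-scale range = 4.47 V. LSB = 4.47 V / 2^16.
Output = V_min + (21961/65536) × range = 0 + 0.335098 × 4.47 V
      = 0 + 1.49789 = 1.49789 V.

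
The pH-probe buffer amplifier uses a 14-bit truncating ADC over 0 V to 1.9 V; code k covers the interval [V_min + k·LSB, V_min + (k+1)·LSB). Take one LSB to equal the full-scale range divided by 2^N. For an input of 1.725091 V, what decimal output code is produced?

14875

V_FS = 1.9 V. LSB = 1.9 V / 2^14 ≈ 116.0 µV.
(V_in − V_min) × 2^14/range = (1.725091 − (0)) × 16384/1.9 = 14875.732.
Floor → code = 14875.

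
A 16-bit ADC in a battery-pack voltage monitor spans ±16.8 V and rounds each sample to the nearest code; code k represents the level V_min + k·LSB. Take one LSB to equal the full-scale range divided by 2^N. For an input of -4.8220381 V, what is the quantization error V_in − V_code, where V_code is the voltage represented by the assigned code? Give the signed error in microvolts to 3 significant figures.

The full-scale span is 16.8 − (-16.8) = 33.6 V. LSB = 33.6 V / 2^16 ≈ 0.5127 mV.
(V_in − V_min)/LSB = (-4.8220381 − (-16.8)) × 65536/33.6 = 23362.7295 → nearest code k = 23363.
V_code = -16.8 + (23363/65536) × 33.6 = -4.8218994141 V.
e = -4.8220381 − (-4.8218994141) = −139 µV.

−139 µV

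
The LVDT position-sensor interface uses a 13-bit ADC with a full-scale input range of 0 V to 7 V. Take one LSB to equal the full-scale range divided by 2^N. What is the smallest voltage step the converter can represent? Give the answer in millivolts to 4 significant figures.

0.8545 mV

Span = 7 V.
Number of codes = 2^13 = 8192.
LSB = 7 V / 2^13 = 0.8545 mV.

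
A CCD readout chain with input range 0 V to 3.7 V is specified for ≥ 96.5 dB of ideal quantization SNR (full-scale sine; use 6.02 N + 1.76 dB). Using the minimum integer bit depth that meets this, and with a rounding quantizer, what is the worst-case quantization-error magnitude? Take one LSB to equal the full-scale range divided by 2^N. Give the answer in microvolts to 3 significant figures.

V_FS = 3.7 V.
Required N = ⌈(96.5 − 1.76)/6.02⌉ = ⌈15.738⌉ = 16.
One LSB is 3.7 V / 65536 = 56.458 µV.
Max error for round-to-nearest is LSB/2 = 28.2 µV.

28.2 µV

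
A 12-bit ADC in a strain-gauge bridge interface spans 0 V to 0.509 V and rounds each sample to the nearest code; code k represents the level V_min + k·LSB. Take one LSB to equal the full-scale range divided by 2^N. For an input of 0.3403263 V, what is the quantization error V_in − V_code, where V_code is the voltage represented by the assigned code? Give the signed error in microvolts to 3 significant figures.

−42.6 µV

V_FS = 0.509 V. LSB = 0.509 V / 2^12 ≈ 124.3 µV.
Position in LSBs: (0.3403263 − (0)) × 4096/0.509 = 2738.6572; rounding gives k = 2739.
V_code = V_min + k × range/2^12 = 0 + 2739 × 0.509/4096 = 0.3403688965 V.
V_in − V_code = 0.3403263 − (0.3403688965) = −42.6 µV.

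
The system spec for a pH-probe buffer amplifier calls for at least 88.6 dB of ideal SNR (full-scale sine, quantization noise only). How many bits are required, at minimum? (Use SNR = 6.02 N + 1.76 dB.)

15 bits

Required N = ⌈(88.6 − 1.76)/6.02⌉ = ⌈14.425⌉ = 15.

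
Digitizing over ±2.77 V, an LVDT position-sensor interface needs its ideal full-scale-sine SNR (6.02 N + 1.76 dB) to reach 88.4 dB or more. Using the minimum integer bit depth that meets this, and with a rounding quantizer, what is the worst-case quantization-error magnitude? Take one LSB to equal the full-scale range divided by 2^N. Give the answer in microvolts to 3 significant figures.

84.5 µV

The full-scale span is 2.77 − (-2.77) = 5.54 V.
Solving 6.02 N ≥ 88.4 − 1.76: N ≥ 14.392. Round up → N = 15.
Step size = 5.54/32768 V = 169.07 µV.
Half an LSB is 84.5 µV.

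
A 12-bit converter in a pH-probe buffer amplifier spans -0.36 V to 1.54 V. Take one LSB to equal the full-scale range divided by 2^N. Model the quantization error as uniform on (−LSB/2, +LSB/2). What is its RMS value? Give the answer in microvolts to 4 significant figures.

133.9 µV

Full-scale range = 1.54 V − (-0.36 V) = 1.9 V.
LSB = 1.9 V ÷ 2^12 = 1.9/4096 V = 463.867 µV.
σ_q = LSB/√12 = 463.867 µV/3.4641 = 133.9 µV.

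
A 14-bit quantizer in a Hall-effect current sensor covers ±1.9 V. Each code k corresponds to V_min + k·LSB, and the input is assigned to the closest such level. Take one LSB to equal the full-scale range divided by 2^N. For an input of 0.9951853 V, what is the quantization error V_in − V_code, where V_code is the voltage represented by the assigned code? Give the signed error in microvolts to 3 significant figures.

−41.8 µV

Range = 1.9 − (-1.9) = 3.8 V. LSB = 3.8 V / 2^14 ≈ 231.9 µV.
(V_in − V_min)/LSB = (0.9951853 − (-1.9)) × 16384/3.8 = 12482.8200 → nearest code k = 12483.
V_code = -1.9 + (12483/16384) × 3.8 = 0.99522705078 V.
V_in − V_code = 0.9951853 − (0.99522705078) = −41.8 µV.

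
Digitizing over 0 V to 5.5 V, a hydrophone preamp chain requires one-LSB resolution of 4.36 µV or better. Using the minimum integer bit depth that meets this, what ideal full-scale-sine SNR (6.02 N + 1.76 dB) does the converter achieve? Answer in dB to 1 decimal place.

128.2 dB

Span = 5.5 V.
Levels needed ≥ 5.5/4.36 µV = 1.261e6. 2^21 = 2097152 suffices, so N_min = 21.
SNR = 6.02 × 21 + 1.76 = 128.18 dB.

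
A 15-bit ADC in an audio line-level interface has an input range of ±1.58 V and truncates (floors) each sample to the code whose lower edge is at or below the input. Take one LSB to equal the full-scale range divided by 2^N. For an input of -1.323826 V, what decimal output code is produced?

2656

The full-scale span is 1.58 − (-1.58) = 3.16 V. LSB = 3.16 V / 2^15 ≈ 96.44 µV.
V_in − V_min = -1.323826 − (-1.58) = 0.256174 V.
Divide by LSB: 0.256174 × 32768/3.16 = 2656.4271.
Truncating gives code 2656.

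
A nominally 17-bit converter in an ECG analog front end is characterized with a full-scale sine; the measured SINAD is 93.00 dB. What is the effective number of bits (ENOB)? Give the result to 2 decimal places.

(93.00 − 1.76) / 6.02 = 91.24/6.02 = 15.1561 effective bits.

15.16 bits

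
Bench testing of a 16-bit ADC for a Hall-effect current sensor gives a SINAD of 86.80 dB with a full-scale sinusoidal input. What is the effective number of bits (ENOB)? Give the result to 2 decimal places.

14.13 bits

(86.80 − 1.76) / 6.02 = 85.04/6.02 = 14.1262 effective bits.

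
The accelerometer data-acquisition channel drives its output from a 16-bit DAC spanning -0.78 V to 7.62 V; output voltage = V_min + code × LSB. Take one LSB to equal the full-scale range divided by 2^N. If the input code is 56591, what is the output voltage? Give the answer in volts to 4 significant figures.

6.473 V

Span: 7.62 V − (-0.78 V) = 8.4 V. LSB = 8.4 V / 2^16.
V_out = -0.78 + 56591 × (8.4/65536) V
      = -0.78 V + 7.25349 V = 6.47349 V.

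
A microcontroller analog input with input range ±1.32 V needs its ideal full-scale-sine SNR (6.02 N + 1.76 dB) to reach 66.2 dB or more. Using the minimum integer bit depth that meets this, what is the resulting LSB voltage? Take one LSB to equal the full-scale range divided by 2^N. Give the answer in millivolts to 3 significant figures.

Full-scale range = 1.32 V − (-1.32 V) = 2.64 V.
N ≥ (66.2 − 1.76)/6.02 = 10.704 → N_min = 11.
LSB = 2.64 V / 2^11 = 1.29 mV.

1.29 mV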